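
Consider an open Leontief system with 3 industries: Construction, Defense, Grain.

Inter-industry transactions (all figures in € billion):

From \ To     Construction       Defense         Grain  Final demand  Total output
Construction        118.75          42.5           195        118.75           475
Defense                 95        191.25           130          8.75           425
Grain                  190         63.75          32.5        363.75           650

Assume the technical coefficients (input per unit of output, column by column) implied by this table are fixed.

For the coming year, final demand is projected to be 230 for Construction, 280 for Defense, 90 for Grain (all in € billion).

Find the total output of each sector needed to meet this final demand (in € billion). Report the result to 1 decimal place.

Technical coefficients a_ij = z_ij / X_j:
  a_CC = 118.75/475 = 0.25, a_DC = 95/475 = 0.20, a_GC = 190/475 = 0.40
  a_CD = 42.5/425 = 0.10, a_DD = 191.25/425 = 0.45, a_GD = 63.75/425 = 0.15
  a_CG = 195/650 = 0.30, a_DG = 130/650 = 0.20, a_GG = 32.5/650 = 0.05
I − A =
  [   0.75    -0.10    -0.30]
  [  -0.20     0.55    -0.20]
  [  -0.40    -0.15     0.95]
Cofactors of I−A, C_ij = (−1)^(i+j)·(minor ij) (rows/columns in the sector order above):
  C_11 = (0.55)(0.95) − (-0.20)(-0.15) = 0.4925
  C_12 = −[(-0.20)(0.95) − (-0.20)(-0.40)] = 0.2700
  C_13 = (-0.20)(-0.15) − (0.55)(-0.40) = 0.2500
  C_21 = −[(-0.10)(0.95) − (-0.30)(-0.15)] = 0.1400
  C_22 = (0.75)(0.95) − (-0.30)(-0.40) = 0.5925
  C_23 = −[(0.75)(-0.15) − (-0.10)(-0.40)] = 0.1525
  C_31 = (-0.10)(-0.20) − (-0.30)(0.55) = 0.1850
  C_32 = −[(0.75)(-0.20) − (-0.30)(-0.20)] = 0.2100
  C_33 = (0.75)(0.55) − (-0.10)(-0.20) = 0.3925
det(I−A) = Σ_j (I−A)_1j·C_1j = (0.75)(0.4925) + (-0.10)(0.2700) + (-0.30)(0.2500) = 0.267375
adj(I−A) = Cᵀ =
  [ 0.4925   0.1400   0.1850]
  [ 0.2700   0.5925   0.2100]
  [ 0.2500   0.1525   0.3925]
(I − A)⁻¹ = adj(I−A) / det(I−A) ≈
  [   1.8420     0.5236     0.6919]
  [   1.0098     2.2160     0.7854]
  [   0.9350     0.5704     1.4680]
x = (I − A)⁻¹ d = adj(I−A)·d / det(I−A), with det(I−A) = 0.267375:
  x_C = (0.4925·230 + 0.1400·280 + 0.1850·90) / 0.267375 = 169.125 / 0.267375 ≈ 632.5
  x_D = (0.2700·230 + 0.5925·280 + 0.2100·90) / 0.267375 = 246.90 / 0.267375 ≈ 923.4
  x_G = (0.2500·230 + 0.1525·280 + 0.3925·90) / 0.267375 = 135.525 / 0.267375 ≈ 506.9

x_C = 632.5, x_D = 923.4, x_G = 506.9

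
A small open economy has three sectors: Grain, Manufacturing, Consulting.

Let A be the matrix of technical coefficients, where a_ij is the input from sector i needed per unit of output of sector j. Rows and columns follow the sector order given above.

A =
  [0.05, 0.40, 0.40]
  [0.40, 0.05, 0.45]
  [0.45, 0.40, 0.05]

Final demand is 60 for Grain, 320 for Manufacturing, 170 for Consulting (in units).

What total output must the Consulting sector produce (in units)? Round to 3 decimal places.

x_C = 1560.046

I − A =
  [   0.95    -0.40    -0.40]
  [  -0.40     0.95    -0.45]
  [  -0.45    -0.40     0.95]
Cofactors of I−A, C_ij = (−1)^(i+j)·(minor ij) (rows/columns in the sector order above):
  C_11 = (0.95)(0.95) − (-0.45)(-0.40) = 0.7225
  C_12 = −[(-0.40)(0.95) − (-0.45)(-0.45)] = 0.5825
  C_13 = (-0.40)(-0.40) − (0.95)(-0.45) = 0.5875
  C_21 = −[(-0.40)(0.95) − (-0.40)(-0.40)] = 0.5400
  C_22 = (0.95)(0.95) − (-0.40)(-0.45) = 0.7225
  C_23 = −[(0.95)(-0.40) − (-0.40)(-0.45)] = 0.5600
  C_31 = (-0.40)(-0.45) − (-0.40)(0.95) = 0.5600
  C_32 = −[(0.95)(-0.45) − (-0.40)(-0.40)] = 0.5875
  C_33 = (0.95)(0.95) − (-0.40)(-0.40) = 0.7425
det(I−A) = Σ_j (I−A)_1j·C_1j = (0.95)(0.7225) + (-0.40)(0.5825) + (-0.40)(0.5875) = 0.218375
adj(I−A) = Cᵀ =
  [ 0.7225   0.5400   0.5600]
  [ 0.5825   0.7225   0.5875]
  [ 0.5875   0.5600   0.7425]
(I − A)⁻¹ = adj(I−A) / det(I−A) ≈
  [   3.3085     2.4728     2.5644]
  [   2.6674     3.3085     2.6903]
  [   2.6903     2.5644     3.4001]
x = (I − A)⁻¹ d = adj(I−A)·d / det(I−A), with det(I−A) = 0.218375:
  x_G = (0.7225·60 + 0.5400·320 + 0.5600·170) / 0.218375 = 311.35 / 0.218375 ≈ 1425.758
  x_M = (0.5825·60 + 0.7225·320 + 0.5875·170) / 0.218375 = 366.025 / 0.218375 ≈ 1676.131
  x_C = (0.5875·60 + 0.5600·320 + 0.7425·170) / 0.218375 = 340.675 / 0.218375 ≈ 1560.046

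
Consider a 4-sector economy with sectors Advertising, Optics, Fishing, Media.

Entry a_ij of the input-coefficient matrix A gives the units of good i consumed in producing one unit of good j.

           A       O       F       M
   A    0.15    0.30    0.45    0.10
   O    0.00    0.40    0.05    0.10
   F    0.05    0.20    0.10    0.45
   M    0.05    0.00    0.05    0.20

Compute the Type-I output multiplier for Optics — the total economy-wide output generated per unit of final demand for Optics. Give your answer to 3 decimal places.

m_O = 3.143

I − A =
  [   0.85    -0.30    -0.45    -0.10]
  [   0.00     0.60    -0.05    -0.10]
  [  -0.05    -0.20     0.90    -0.45]
  [  -0.05     0.00    -0.05     0.80]
Compute the cofactors C_ij = (−1)^(i+j)·(3×3 minor ij) of I−A; the adjugate is their transpose:
adj(I−A) = Cᵀ =
  [ 0.409500   0.282250   0.232500   0.217250]
  [ 0.007875   0.560000   0.040250   0.093625]
  [ 0.038500   0.153750   0.403500   0.251000]
  [ 0.028000   0.027250   0.039750   0.436250]
det(I−A) = Σ_j (I−A)_1j·C_1j = (0.85)(0.409500) + (-0.30)(0.007875) + (-0.45)(0.038500) + (-0.10)(0.028000) = 0.3255875
(I − A)⁻¹ = adj(I−A) / det(I−A) ≈
  [   1.2577     0.8669     0.7141     0.6673]
  [   0.0242     1.7200     0.1236     0.2876]
  [   0.1182     0.4722     1.2393     0.7709]
  [   0.0860     0.0837     0.1221     1.3399]
The output multiplier for sector j is the column-j sum of the Leontief inverse (I − A)⁻¹ = adj(I−A) / det(I−A).
Column O of adj(I−A): (0.282250, 0.560000, 0.153750, 0.027250); det(I−A) = 0.3255875.
m_O = (0.282250 + 0.560000 + 0.153750 + 0.027250) / 0.3255875 = 1.02325 / 0.3255875 ≈ 3.143.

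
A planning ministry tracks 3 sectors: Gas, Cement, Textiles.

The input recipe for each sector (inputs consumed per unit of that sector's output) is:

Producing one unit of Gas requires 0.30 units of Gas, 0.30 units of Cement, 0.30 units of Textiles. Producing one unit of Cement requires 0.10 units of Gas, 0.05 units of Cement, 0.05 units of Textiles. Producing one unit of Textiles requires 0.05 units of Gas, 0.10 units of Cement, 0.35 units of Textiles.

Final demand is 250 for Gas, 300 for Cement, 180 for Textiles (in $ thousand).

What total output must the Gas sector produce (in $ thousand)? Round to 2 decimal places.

x_1 = 469.58

I − A =
  [   0.70    -0.10    -0.05]
  [  -0.30     0.95    -0.10]
  [  -0.30    -0.05     0.65]
Cofactors of I−A, C_ij = (−1)^(i+j)·(minor ij) (rows/columns in the sector order above):
  C_11 = (0.95)(0.65) − (-0.10)(-0.05) = 0.6125
  C_12 = −[(-0.30)(0.65) − (-0.10)(-0.30)] = 0.2250
  C_13 = (-0.30)(-0.05) − (0.95)(-0.30) = 0.3000
  C_21 = −[(-0.10)(0.65) − (-0.05)(-0.05)] = 0.0675
  C_22 = (0.70)(0.65) − (-0.05)(-0.30) = 0.4400
  C_23 = −[(0.70)(-0.05) − (-0.10)(-0.30)] = 0.0650
  C_31 = (-0.10)(-0.10) − (-0.05)(0.95) = 0.0575
  C_32 = −[(0.70)(-0.10) − (-0.05)(-0.30)] = 0.0850
  C_33 = (0.70)(0.95) − (-0.10)(-0.30) = 0.6350
det(I−A) = Σ_j (I−A)_1j·C_1j = (0.70)(0.6125) + (-0.10)(0.2250) + (-0.05)(0.3000) = 0.39125
adj(I−A) = Cᵀ =
  [ 0.6125   0.0675   0.0575]
  [ 0.2250   0.4400   0.0850]
  [ 0.3000   0.0650   0.6350]
(I − A)⁻¹ = adj(I−A) / det(I−A) ≈
  [   1.5655     0.1725     0.1470]
  [   0.5751     1.1246     0.2173]
  [   0.7668     0.1661     1.6230]
x = (I − A)⁻¹ d = adj(I−A)·d / det(I−A), with det(I−A) = 0.39125:
  x_1 = (0.6125·250 + 0.0675·300 + 0.0575·180) / 0.39125 = 183.725 / 0.39125 ≈ 469.58
  x_2 = (0.2250·250 + 0.4400·300 + 0.0850·180) / 0.39125 = 203.55 / 0.39125 ≈ 520.26
  x_3 = (0.3000·250 + 0.0650·300 + 0.6350·180) / 0.39125 = 208.80 / 0.39125 ≈ 533.67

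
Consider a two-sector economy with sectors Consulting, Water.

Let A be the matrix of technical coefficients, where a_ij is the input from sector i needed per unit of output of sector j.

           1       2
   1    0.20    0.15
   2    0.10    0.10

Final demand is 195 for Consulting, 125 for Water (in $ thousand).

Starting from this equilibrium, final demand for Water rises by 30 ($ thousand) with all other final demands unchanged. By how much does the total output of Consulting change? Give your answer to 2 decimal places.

I − A =
  [   0.80    -0.15]
  [  -0.10     0.90]
det(I−A) = (0.80)(0.90) − (-0.15)(-0.10) = 0.7050
adj(I−A) = [[0.90, 0.15], [0.10, 0.80]]
(I − A)⁻¹ = adj(I−A) / det(I−A) ≈
  [   1.2766     0.2128]
  [   0.1418     1.1348]
Δx = (I − A)⁻¹ Δd with Δd having +30 in the Water component and 0 elsewhere.
So Δx_1 = L_12 · (+30), where L_12 = adj(I−A)_12 / det(I−A) = 0.15 / 0.7050.
Δx_1 = 0.15 × (+30) / 0.7050 = 4.50 / 0.7050 ≈ 6.38.

Δx_1 = 6.38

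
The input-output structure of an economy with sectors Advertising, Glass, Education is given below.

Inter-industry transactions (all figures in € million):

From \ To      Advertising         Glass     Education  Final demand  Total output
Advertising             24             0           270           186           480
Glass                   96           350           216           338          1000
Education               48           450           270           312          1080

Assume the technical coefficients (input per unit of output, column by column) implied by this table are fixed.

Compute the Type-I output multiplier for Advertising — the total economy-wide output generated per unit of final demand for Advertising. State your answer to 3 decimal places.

m_A = 2.132

Technical coefficients a_ij = z_ij / X_j:
  a_AA = 24/480 = 0.05, a_GA = 96/480 = 0.20, a_EA = 48/480 = 0.10
  a_AG = 0/1000 = 0.00, a_GG = 350/1000 = 0.35, a_EG = 450/1000 = 0.45
  a_AE = 270/1080 = 0.25, a_GE = 216/1080 = 0.20, a_EE = 270/1080 = 0.25
I − A =
  [   0.95     0.00    -0.25]
  [  -0.20     0.65    -0.20]
  [  -0.10    -0.45     0.75]
Cofactors of I−A, C_ij = (−1)^(i+j)·(minor ij) (rows/columns in the sector order above):
  C_11 = (0.65)(0.75) − (-0.20)(-0.45) = 0.3975
  C_12 = −[(-0.20)(0.75) − (-0.20)(-0.10)] = 0.1700
  C_13 = (-0.20)(-0.45) − (0.65)(-0.10) = 0.1550
  C_21 = −[(0.00)(0.75) − (-0.25)(-0.45)] = 0.1125
  C_22 = (0.95)(0.75) − (-0.25)(-0.10) = 0.6875
  C_23 = −[(0.95)(-0.45) − (0.00)(-0.10)] = 0.4275
  C_31 = (0.00)(-0.20) − (-0.25)(0.65) = 0.1625
  C_32 = −[(0.95)(-0.20) − (-0.25)(-0.20)] = 0.2400
  C_33 = (0.95)(0.65) − (0.00)(-0.20) = 0.6175
det(I−A) = Σ_j (I−A)_1j·C_1j = (0.95)(0.3975) + (0.00)(0.1700) + (-0.25)(0.1550) = 0.338875
adj(I−A) = Cᵀ =
  [ 0.3975   0.1125   0.1625]
  [ 0.1700   0.6875   0.2400]
  [ 0.1550   0.4275   0.6175]
(I − A)⁻¹ = adj(I−A) / det(I−A) ≈
  [   1.1730     0.3320     0.4795]
  [   0.5017     2.0288     0.7082]
  [   0.4574     1.2615     1.8222]
The output multiplier for sector j is the column-j sum of the Leontief inverse (I − A)⁻¹ = adj(I−A) / det(I−A).
Column A of adj(I−A): (0.3975, 0.1700, 0.1550); det(I−A) = 0.338875.
m_A = (0.3975 + 0.1700 + 0.1550) / 0.338875 = 0.7225 / 0.338875 ≈ 2.132.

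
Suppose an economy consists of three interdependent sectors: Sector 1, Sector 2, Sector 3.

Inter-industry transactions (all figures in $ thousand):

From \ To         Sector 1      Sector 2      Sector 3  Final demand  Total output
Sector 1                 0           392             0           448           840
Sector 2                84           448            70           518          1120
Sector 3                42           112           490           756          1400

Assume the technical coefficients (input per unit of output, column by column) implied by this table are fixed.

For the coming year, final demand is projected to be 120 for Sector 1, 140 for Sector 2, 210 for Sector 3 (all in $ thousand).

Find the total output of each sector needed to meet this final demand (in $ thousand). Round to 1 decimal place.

Technical coefficients a_ij = z_ij / X_j:
  a_11 = 0/840 = 0.00, a_21 = 84/840 = 0.10, a_31 = 42/840 = 0.05
  a_12 = 392/1120 = 0.35, a_22 = 448/1120 = 0.40, a_32 = 112/1120 = 0.10
  a_13 = 0/1400 = 0.00, a_23 = 70/1400 = 0.05, a_33 = 490/1400 = 0.35
I − A =
  [   1.00    -0.35     0.00]
  [  -0.10     0.60    -0.05]
  [  -0.05    -0.10     0.65]
Cofactors of I−A, C_ij = (−1)^(i+j)·(minor ij) (rows/columns in the sector order above):
  C_11 = (0.60)(0.65) − (-0.05)(-0.10) = 0.3850
  C_12 = −[(-0.10)(0.65) − (-0.05)(-0.05)] = 0.0675
  C_13 = (-0.10)(-0.10) − (0.60)(-0.05) = 0.0400
  C_21 = −[(-0.35)(0.65) − (0.00)(-0.10)] = 0.2275
  C_22 = (1.00)(0.65) − (0.00)(-0.05) = 0.6500
  C_23 = −[(1.00)(-0.10) − (-0.35)(-0.05)] = 0.1175
  C_31 = (-0.35)(-0.05) − (0.00)(0.60) = 0.0175
  C_32 = −[(1.00)(-0.05) − (0.00)(-0.10)] = 0.0500
  C_33 = (1.00)(0.60) − (-0.35)(-0.10) = 0.5650
det(I−A) = Σ_j (I−A)_1j·C_1j = (1.00)(0.3850) + (-0.35)(0.0675) + (0.00)(0.0400) = 0.361375
adj(I−A) = Cᵀ =
  [ 0.3850   0.2275   0.0175]
  [ 0.0675   0.6500   0.0500]
  [ 0.0400   0.1175   0.5650]
(I − A)⁻¹ = adj(I−A) / det(I−A) ≈
  [   1.0654     0.6295     0.0484]
  [   0.1868     1.7987     0.1384]
  [   0.1107     0.3251     1.5635]
x = (I − A)⁻¹ d = adj(I−A)·d / det(I−A), with det(I−A) = 0.361375:
  x_1 = (0.3850·120 + 0.2275·140 + 0.0175·210) / 0.361375 = 81.725 / 0.361375 ≈ 226.2
  x_2 = (0.0675·120 + 0.6500·140 + 0.0500·210) / 0.361375 = 109.60 / 0.361375 ≈ 303.3
  x_3 = (0.0400·120 + 0.1175·140 + 0.5650·210) / 0.361375 = 139.90 / 0.361375 ≈ 387.1

x_1 = 226.2, x_2 = 303.3, x_3 = 387.1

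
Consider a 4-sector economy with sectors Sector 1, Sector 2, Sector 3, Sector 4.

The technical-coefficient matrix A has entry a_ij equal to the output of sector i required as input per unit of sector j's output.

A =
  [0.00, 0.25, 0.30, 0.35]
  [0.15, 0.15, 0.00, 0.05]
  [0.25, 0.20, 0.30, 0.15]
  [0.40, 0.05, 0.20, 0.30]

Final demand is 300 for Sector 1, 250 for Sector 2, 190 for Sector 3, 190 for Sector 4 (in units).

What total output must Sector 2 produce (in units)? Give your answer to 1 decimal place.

x_2 = 608.5

I − A =
  [   1.00    -0.25    -0.30    -0.35]
  [  -0.15     0.85     0.00    -0.05]
  [  -0.25    -0.20     0.70    -0.15]
  [  -0.40    -0.05    -0.20     0.70]
Compute the cofactors C_ij = (−1)^(i+j)·(3×3 minor ij) of I−A; the adjugate is their transpose:
adj(I−A) = Cᵀ =
  [ 0.387250   0.185500   0.239750   0.258250]
  [ 0.085500   0.274000   0.058000   0.074750]
  [ 0.225250   0.182625   0.439625   0.219875]
  [ 0.291750   0.177750   0.266750   0.496000]
det(I−A) = Σ_j (I−A)_1j·C_1j = (1.00)(0.387250) + (-0.25)(0.085500) + (-0.30)(0.225250) + (-0.35)(0.291750) = 0.1961875
(I − A)⁻¹ = adj(I−A) / det(I−A) ≈
  [   1.9739     0.9455     1.2220     1.3163]
  [   0.4358     1.3966     0.2956     0.3810]
  [   1.1481     0.9309     2.2408     1.1207]
  [   1.4871     0.9060     1.3597     2.5282]
x = (I − A)⁻¹ d = adj(I−A)·d / det(I−A), with det(I−A) = 0.1961875:
  x_1 = (0.387250·300 + 0.185500·250 + 0.239750·190 + 0.258250·190) / 0.1961875 = 257.17 / 0.1961875 ≈ 1310.8
  x_2 = (0.085500·300 + 0.274000·250 + 0.058000·190 + 0.074750·190) / 0.1961875 = 119.3725 / 0.1961875 ≈ 608.5
  x_3 = (0.225250·300 + 0.182625·250 + 0.439625·190 + 0.219875·190) / 0.1961875 = 238.53625 / 0.1961875 ≈ 1215.9
  x_4 = (0.291750·300 + 0.177750·250 + 0.266750·190 + 0.496000·190) / 0.1961875 = 276.885 / 0.1961875 ≈ 1411.3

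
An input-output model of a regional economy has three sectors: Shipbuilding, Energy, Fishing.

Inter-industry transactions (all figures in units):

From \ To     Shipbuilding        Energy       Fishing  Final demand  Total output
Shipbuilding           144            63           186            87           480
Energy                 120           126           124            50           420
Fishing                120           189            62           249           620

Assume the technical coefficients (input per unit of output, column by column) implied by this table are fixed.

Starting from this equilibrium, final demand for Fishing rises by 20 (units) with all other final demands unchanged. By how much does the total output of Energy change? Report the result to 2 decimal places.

Δx_E = 17.17

Technical coefficients a_ij = z_ij / X_j:
  a_SS = 144/480 = 0.30, a_ES = 120/480 = 0.25, a_FS = 120/480 = 0.25
  a_SE = 63/420 = 0.15, a_EE = 126/420 = 0.30, a_FE = 189/420 = 0.45
  a_SF = 186/620 = 0.30, a_EF = 124/620 = 0.20, a_FF = 62/620 = 0.10
I − A =
  [   0.70    -0.15    -0.30]
  [  -0.25     0.70    -0.20]
  [  -0.25    -0.45     0.90]
Cofactors of I−A, C_ij = (−1)^(i+j)·(minor ij) (rows/columns in the sector order above):
  C_11 = (0.70)(0.90) − (-0.20)(-0.45) = 0.5400
  C_12 = −[(-0.25)(0.90) − (-0.20)(-0.25)] = 0.2750
  C_13 = (-0.25)(-0.45) − (0.70)(-0.25) = 0.2875
  C_21 = −[(-0.15)(0.90) − (-0.30)(-0.45)] = 0.2700
  C_22 = (0.70)(0.90) − (-0.30)(-0.25) = 0.5550
  C_23 = −[(0.70)(-0.45) − (-0.15)(-0.25)] = 0.3525
  C_31 = (-0.15)(-0.20) − (-0.30)(0.70) = 0.2400
  C_32 = −[(0.70)(-0.20) − (-0.30)(-0.25)] = 0.2150
  C_33 = (0.70)(0.70) − (-0.15)(-0.25) = 0.4525
det(I−A) = Σ_j (I−A)_1j·C_1j = (0.70)(0.5400) + (-0.15)(0.2750) + (-0.30)(0.2875) = 0.2505
adj(I−A) = Cᵀ =
  [ 0.5400   0.2700   0.2400]
  [ 0.2750   0.5550   0.2150]
  [ 0.2875   0.3525   0.4525]
(I − A)⁻¹ = adj(I−A) / det(I−A) ≈
  [   2.1557     1.0778     0.9581]
  [   1.0978     2.2156     0.8583]
  [   1.1477     1.4072     1.8064]
Δx = (I − A)⁻¹ Δd with Δd having +20 in the Fishing component and 0 elsewhere.
So Δx_E = L_EF · (+20), where L_EF = adj(I−A)_EF / det(I−A) = 0.2150 / 0.2505.
Δx_E = 0.2150 × (+20) / 0.2505 = 4.30 / 0.2505 ≈ 17.17.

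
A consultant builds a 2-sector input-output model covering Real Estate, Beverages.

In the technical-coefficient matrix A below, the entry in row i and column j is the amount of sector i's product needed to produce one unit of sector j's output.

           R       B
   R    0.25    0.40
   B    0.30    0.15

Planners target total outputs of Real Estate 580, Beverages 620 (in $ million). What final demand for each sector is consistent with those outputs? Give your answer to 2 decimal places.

I − A =
  [   0.75    -0.40]
  [  -0.30     0.85]
d = (I − A) x:
  d_R = (+0.75)·580 + (-0.40)·620 = 187.00
  d_B = (-0.30)·580 + (+0.85)·620 = 353.00

d_R = 187.00, d_B = 353.00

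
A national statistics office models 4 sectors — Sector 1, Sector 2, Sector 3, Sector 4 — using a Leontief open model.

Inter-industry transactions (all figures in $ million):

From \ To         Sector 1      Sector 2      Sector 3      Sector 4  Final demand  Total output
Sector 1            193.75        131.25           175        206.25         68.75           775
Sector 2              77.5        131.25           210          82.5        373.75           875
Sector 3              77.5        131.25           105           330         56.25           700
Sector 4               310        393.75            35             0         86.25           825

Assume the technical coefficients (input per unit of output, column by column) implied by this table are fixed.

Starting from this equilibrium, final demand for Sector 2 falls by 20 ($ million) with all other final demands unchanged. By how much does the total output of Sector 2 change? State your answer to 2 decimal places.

Δx_2 = -37.63

Technical coefficients a_ij = z_ij / X_j:
  a_11 = 193.75/775 = 0.25, a_21 = 77.5/775 = 0.10, a_31 = 77.5/775 = 0.10, a_41 = 310/775 = 0.40
  a_12 = 131.25/875 = 0.15, a_22 = 131.25/875 = 0.15, a_32 = 131.25/875 = 0.15, a_42 = 393.75/875 = 0.45
  a_13 = 175/700 = 0.25, a_23 = 210/700 = 0.30, a_33 = 105/700 = 0.15, a_43 = 35/700 = 0.05
  a_14 = 206.25/825 = 0.25, a_24 = 82.5/825 = 0.10, a_34 = 330/825 = 0.40, a_44 = 0/825 = 0.00
I − A =
  [   0.75    -0.15    -0.25    -0.25]
  [  -0.10     0.85    -0.30    -0.10]
  [  -0.10    -0.15     0.85    -0.40]
  [  -0.40    -0.45    -0.05     1.00]
Compute the cofactors C_ij = (−1)^(i+j)·(3×3 minor ij) of I−A; the adjugate is their transpose:
adj(I−A) = Cᵀ =
  [ 0.567500   0.304500   0.291375   0.288875]
  [ 0.195500   0.471250   0.235000   0.190000]
  [ 0.255500   0.282750   0.486500   0.286750]
  [ 0.327750   0.348000   0.246625   0.465875]
det(I−A) = Σ_j (I−A)_1j·C_1j = (0.75)(0.567500) + (-0.15)(0.195500) + (-0.25)(0.255500) + (-0.25)(0.327750) = 0.2504875
(I − A)⁻¹ = adj(I−A) / det(I−A) ≈
  [   2.2656     1.2156     1.1632     1.1533]
  [   0.7805     1.8813     0.9382     0.7585]
  [   1.0200     1.1288     1.9422     1.1448]
  [   1.3084     1.3893     0.9846     1.8599]
Δx = (I − A)⁻¹ Δd with Δd having -20 in the Sector 2 component and 0 elsewhere.
So Δx_2 = L_22 · (-20), where L_22 = adj(I−A)_22 / det(I−A) = 0.471250 / 0.2504875.
Δx_2 = 0.471250 × (-20) / 0.2504875 = -9.425 / 0.2504875 ≈ -37.63.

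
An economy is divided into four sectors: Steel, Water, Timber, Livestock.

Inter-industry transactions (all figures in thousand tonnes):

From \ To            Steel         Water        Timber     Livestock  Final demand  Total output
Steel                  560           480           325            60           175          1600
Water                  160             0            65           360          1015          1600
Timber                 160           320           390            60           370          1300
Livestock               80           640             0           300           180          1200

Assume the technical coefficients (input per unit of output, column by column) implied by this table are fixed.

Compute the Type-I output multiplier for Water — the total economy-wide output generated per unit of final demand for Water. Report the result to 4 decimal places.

Technical coefficients a_ij = z_ij / X_j:
  a_11 = 560/1600 = 0.35, a_21 = 160/1600 = 0.10, a_31 = 160/1600 = 0.10, a_41 = 80/1600 = 0.05
  a_12 = 480/1600 = 0.30, a_22 = 0/1600 = 0.00, a_32 = 320/1600 = 0.20, a_42 = 640/1600 = 0.40
  a_13 = 325/1300 = 0.25, a_23 = 65/1300 = 0.05, a_33 = 390/1300 = 0.30, a_43 = 0/1300 = 0.00
  a_14 = 60/1200 = 0.05, a_24 = 360/1200 = 0.30, a_34 = 60/1200 = 0.05, a_44 = 300/1200 = 0.25
I − A =
  [   0.65    -0.30    -0.25    -0.05]
  [  -0.10     1.00    -0.05    -0.30]
  [  -0.10    -0.20     0.70    -0.05]
  [  -0.05    -0.40     0.00     0.75]
Compute the cofactors C_ij = (−1)^(i+j)·(3×3 minor ij) of I−A; the adjugate is their transpose:
adj(I−A) = Cᵀ =
  [ 0.432500   0.214000   0.169750   0.125750]
  [ 0.066875   0.320125   0.046750   0.135625]
  [ 0.085500   0.135250   0.378000   0.085000]
  [ 0.064500   0.185000   0.036250   0.396000]
det(I−A) = Σ_j (I−A)_1j·C_1j = (0.65)(0.432500) + (-0.30)(0.066875) + (-0.25)(0.085500) + (-0.05)(0.064500) = 0.2364625
(I − A)⁻¹ = adj(I−A) / det(I−A) ≈
  [   1.82904     0.90501     0.71787     0.53180]
  [   0.28281     1.35381     0.19771     0.57356]
  [   0.36158     0.57197     1.59856     0.35947]
  [   0.27277     0.78237     0.15330     1.67468]
The output multiplier for sector j is the column-j sum of the Leontief inverse (I − A)⁻¹ = adj(I−A) / det(I−A).
Column 2 of adj(I−A): (0.214000, 0.320125, 0.135250, 0.185000); det(I−A) = 0.2364625.
m_2 = (0.214000 + 0.320125 + 0.135250 + 0.185000) / 0.2364625 = 0.854375 / 0.2364625 ≈ 3.6132.

m_2 = 3.6132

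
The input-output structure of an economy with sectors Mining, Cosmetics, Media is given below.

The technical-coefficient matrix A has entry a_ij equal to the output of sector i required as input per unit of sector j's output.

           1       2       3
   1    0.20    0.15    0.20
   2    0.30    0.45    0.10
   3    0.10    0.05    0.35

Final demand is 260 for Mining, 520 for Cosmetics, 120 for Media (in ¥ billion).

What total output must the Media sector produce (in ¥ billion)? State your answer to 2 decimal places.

x_3 = 397.05

I − A =
  [   0.80    -0.15    -0.20]
  [  -0.30     0.55    -0.10]
  [  -0.10    -0.05     0.65]
Cofactors of I−A, C_ij = (−1)^(i+j)·(minor ij) (rows/columns in the sector order above):
  C_11 = (0.55)(0.65) − (-0.10)(-0.05) = 0.3525
  C_12 = −[(-0.30)(0.65) − (-0.10)(-0.10)] = 0.2050
  C_13 = (-0.30)(-0.05) − (0.55)(-0.10) = 0.0700
  C_21 = −[(-0.15)(0.65) − (-0.20)(-0.05)] = 0.1075
  C_22 = (0.80)(0.65) − (-0.20)(-0.10) = 0.5000
  C_23 = −[(0.80)(-0.05) − (-0.15)(-0.10)] = 0.0550
  C_31 = (-0.15)(-0.10) − (-0.20)(0.55) = 0.1250
  C_32 = −[(0.80)(-0.10) − (-0.20)(-0.30)] = 0.1400
  C_33 = (0.80)(0.55) − (-0.15)(-0.30) = 0.3950
det(I−A) = Σ_j (I−A)_1j·C_1j = (0.80)(0.3525) + (-0.15)(0.2050) + (-0.20)(0.0700) = 0.23725
adj(I−A) = Cᵀ =
  [ 0.3525   0.1075   0.1250]
  [ 0.2050   0.5000   0.1400]
  [ 0.0700   0.0550   0.3950]
(I − A)⁻¹ = adj(I−A) / det(I−A) ≈
  [   1.4858     0.4531     0.5269]
  [   0.8641     2.1075     0.5901]
  [   0.2950     0.2318     1.6649]
x = (I − A)⁻¹ d = adj(I−A)·d / det(I−A), with det(I−A) = 0.23725:
  x_1 = (0.3525·260 + 0.1075·520 + 0.1250·120) / 0.23725 = 162.55 / 0.23725 ≈ 685.14
  x_2 = (0.2050·260 + 0.5000·520 + 0.1400·120) / 0.23725 = 330.10 / 0.23725 ≈ 1391.36
  x_3 = (0.0700·260 + 0.0550·520 + 0.3950·120) / 0.23725 = 94.20 / 0.23725 ≈ 397.05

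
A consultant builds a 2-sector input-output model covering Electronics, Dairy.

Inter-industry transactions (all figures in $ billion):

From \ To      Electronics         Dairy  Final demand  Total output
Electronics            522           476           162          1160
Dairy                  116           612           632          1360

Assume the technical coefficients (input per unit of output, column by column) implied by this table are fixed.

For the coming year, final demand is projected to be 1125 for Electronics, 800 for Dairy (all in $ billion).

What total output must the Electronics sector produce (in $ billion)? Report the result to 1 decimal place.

x_1 = 3359.8

Technical coefficients a_ij = z_ij / X_j:
  a_11 = 522/1160 = 0.45, a_21 = 116/1160 = 0.10
  a_12 = 476/1360 = 0.35, a_22 = 612/1360 = 0.45
I − A =
  [   0.55    -0.35]
  [  -0.10     0.55]
det(I−A) = (0.55)(0.55) − (-0.35)(-0.10) = 0.2675
adj(I−A) = [[0.55, 0.35], [0.10, 0.55]]
(I − A)⁻¹ = adj(I−A) / det(I−A) ≈
  [   2.0561     1.3084]
  [   0.3738     2.0561]
x = (I − A)⁻¹ d = adj(I−A)·d / det(I−A), with det(I−A) = 0.2675:
  x_1 = (0.55·1125 + 0.35·800) / 0.2675 = 898.75 / 0.2675 ≈ 3359.8
  x_2 = (0.10·1125 + 0.55·800) / 0.2675 = 552.50 / 0.2675 ≈ 2065.4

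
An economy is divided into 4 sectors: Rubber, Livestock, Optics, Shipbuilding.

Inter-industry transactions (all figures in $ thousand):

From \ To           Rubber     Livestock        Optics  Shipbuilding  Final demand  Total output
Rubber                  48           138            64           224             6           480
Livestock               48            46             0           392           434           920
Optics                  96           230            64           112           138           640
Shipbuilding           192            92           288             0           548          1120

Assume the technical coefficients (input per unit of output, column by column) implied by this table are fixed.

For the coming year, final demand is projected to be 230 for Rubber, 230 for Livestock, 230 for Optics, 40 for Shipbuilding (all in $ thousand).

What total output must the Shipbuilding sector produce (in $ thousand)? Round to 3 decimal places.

x_S = 560.495

Technical coefficients a_ij = z_ij / X_j:
  a_RR = 48/480 = 0.10, a_LR = 48/480 = 0.10, a_OR = 96/480 = 0.20, a_SR = 192/480 = 0.40
  a_RL = 138/920 = 0.15, a_LL = 46/920 = 0.05, a_OL = 230/920 = 0.25, a_SL = 92/920 = 0.10
  a_RO = 64/640 = 0.10, a_LO = 0/640 = 0.00, a_OO = 64/640 = 0.10, a_SO = 288/640 = 0.45
  a_RS = 224/1120 = 0.20, a_LS = 392/1120 = 0.35, a_OS = 112/1120 = 0.10, a_SS = 0/1120 = 0.00
I − A =
  [   0.90    -0.15    -0.10    -0.20]
  [  -0.10     0.95     0.00    -0.35]
  [  -0.20    -0.25     0.90    -0.10]
  [  -0.40    -0.10    -0.45     1.00]
Compute the cofactors C_ij = (−1)^(i+j)·(3×3 minor ij) of I−A; the adjugate is their transpose:
adj(I−A) = Cᵀ =
  [ 0.741375   0.194750   0.200625   0.236500]
  [ 0.243000   0.655500   0.174750   0.295500]
  [ 0.282000   0.254000   0.709500   0.216250]
  [ 0.447750   0.257750   0.417000   0.734500]
det(I−A) = Σ_j (I−A)_1j·C_1j = (0.90)(0.741375) + (-0.15)(0.243000) + (-0.10)(0.282000) + (-0.20)(0.447750) = 0.5130375
(I − A)⁻¹ = adj(I−A) / det(I−A) ≈
  [   1.4451     0.3796     0.3911     0.4610]
  [   0.4736     1.2777     0.3406     0.5760]
  [   0.5497     0.4951     1.3829     0.4215]
  [   0.8727     0.5024     0.8128     1.4317]
x = (I − A)⁻¹ d = adj(I−A)·d / det(I−A), with det(I−A) = 0.5130375:
  x_R = (0.741375·230 + 0.194750·230 + 0.200625·230 + 0.236500·40) / 0.5130375 = 270.9125 / 0.5130375 ≈ 528.056
  x_L = (0.243000·230 + 0.655500·230 + 0.174750·230 + 0.295500·40) / 0.5130375 = 258.6675 / 0.5130375 ≈ 504.188
  x_O = (0.282000·230 + 0.254000·230 + 0.709500·230 + 0.216250·40) / 0.5130375 = 295.115 / 0.5130375 ≈ 575.231
  x_S = (0.447750·230 + 0.257750·230 + 0.417000·230 + 0.734500·40) / 0.5130375 = 287.555 / 0.5130375 ≈ 560.495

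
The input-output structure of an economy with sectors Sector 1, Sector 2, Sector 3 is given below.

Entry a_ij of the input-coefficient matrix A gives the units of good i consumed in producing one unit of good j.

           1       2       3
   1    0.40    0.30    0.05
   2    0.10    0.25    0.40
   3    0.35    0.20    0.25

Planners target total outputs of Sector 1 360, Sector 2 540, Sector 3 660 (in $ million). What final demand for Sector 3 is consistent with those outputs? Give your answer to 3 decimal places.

I − A =
  [   0.60    -0.30    -0.05]
  [  -0.10     0.75    -0.40]
  [  -0.35    -0.20     0.75]
d = (I − A) x:
  d_1 = (+0.60)·360 + (-0.30)·540 + (-0.05)·660 = 21.000
  d_2 = (-0.10)·360 + (+0.75)·540 + (-0.40)·660 = 105.000
  d_3 = (-0.35)·360 + (-0.20)·540 + (+0.75)·660 = 261.000

d_3 = 261.000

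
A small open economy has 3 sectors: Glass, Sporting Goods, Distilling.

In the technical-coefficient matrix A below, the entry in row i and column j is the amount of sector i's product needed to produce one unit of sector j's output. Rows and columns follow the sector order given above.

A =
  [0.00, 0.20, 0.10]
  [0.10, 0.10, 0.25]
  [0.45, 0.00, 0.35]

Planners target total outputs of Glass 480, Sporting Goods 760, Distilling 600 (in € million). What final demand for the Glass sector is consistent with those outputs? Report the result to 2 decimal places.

I − A =
  [   1.00    -0.20    -0.10]
  [  -0.10     0.90    -0.25]
  [  -0.45     0.00     0.65]
d = (I − A) x:
  d_G = (+1.00)·480 + (-0.20)·760 + (-0.10)·600 = 268.00
  d_S = (-0.10)·480 + (+0.90)·760 + (-0.25)·600 = 486.00
  d_D = (-0.45)·480 + (+0.00)·760 + (+0.65)·600 = 174.00

d_G = 268.00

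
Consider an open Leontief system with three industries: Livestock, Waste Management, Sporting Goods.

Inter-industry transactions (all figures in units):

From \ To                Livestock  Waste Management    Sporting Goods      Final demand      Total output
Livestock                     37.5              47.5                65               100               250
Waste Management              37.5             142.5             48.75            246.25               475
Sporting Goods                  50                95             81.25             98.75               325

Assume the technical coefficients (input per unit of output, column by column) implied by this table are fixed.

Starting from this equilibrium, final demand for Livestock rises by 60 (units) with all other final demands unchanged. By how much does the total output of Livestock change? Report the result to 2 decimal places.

Technical coefficients a_ij = z_ij / X_j:
  a_11 = 37.5/250 = 0.15, a_21 = 37.5/250 = 0.15, a_31 = 50/250 = 0.20
  a_12 = 47.5/475 = 0.10, a_22 = 142.5/475 = 0.30, a_32 = 95/475 = 0.20
  a_13 = 65/325 = 0.20, a_23 = 48.75/325 = 0.15, a_33 = 81.25/325 = 0.25
I − A =
  [   0.85    -0.10    -0.20]
  [  -0.15     0.70    -0.15]
  [  -0.20    -0.20     0.75]
Cofactors of I−A, C_ij = (−1)^(i+j)·(minor ij) (rows/columns in the sector order above):
  C_11 = (0.70)(0.75) − (-0.15)(-0.20) = 0.4950
  C_12 = −[(-0.15)(0.75) − (-0.15)(-0.20)] = 0.1425
  C_13 = (-0.15)(-0.20) − (0.70)(-0.20) = 0.1700
  C_21 = −[(-0.10)(0.75) − (-0.20)(-0.20)] = 0.1150
  C_22 = (0.85)(0.75) − (-0.20)(-0.20) = 0.5975
  C_23 = −[(0.85)(-0.20) − (-0.10)(-0.20)] = 0.1900
  C_31 = (-0.10)(-0.15) − (-0.20)(0.70) = 0.1550
  C_32 = −[(0.85)(-0.15) − (-0.20)(-0.15)] = 0.1575
  C_33 = (0.85)(0.70) − (-0.10)(-0.15) = 0.5800
det(I−A) = Σ_j (I−A)_1j·C_1j = (0.85)(0.4950) + (-0.10)(0.1425) + (-0.20)(0.1700) = 0.3725
adj(I−A) = Cᵀ =
  [ 0.4950   0.1150   0.1550]
  [ 0.1425   0.5975   0.1575]
  [ 0.1700   0.1900   0.5800]
(I − A)⁻¹ = adj(I−A) / det(I−A) ≈
  [   1.3289     0.3087     0.4161]
  [   0.3826     1.6040     0.4228]
  [   0.4564     0.5101     1.5570]
Δx = (I − A)⁻¹ Δd with Δd having +60 in the Livestock component and 0 elsewhere.
So Δx_1 = L_11 · (+60), where L_11 = adj(I−A)_11 / det(I−A) = 0.4950 / 0.3725.
Δx_1 = 0.4950 × (+60) / 0.3725 = 29.70 / 0.3725 ≈ 79.73.

Δx_1 = 79.73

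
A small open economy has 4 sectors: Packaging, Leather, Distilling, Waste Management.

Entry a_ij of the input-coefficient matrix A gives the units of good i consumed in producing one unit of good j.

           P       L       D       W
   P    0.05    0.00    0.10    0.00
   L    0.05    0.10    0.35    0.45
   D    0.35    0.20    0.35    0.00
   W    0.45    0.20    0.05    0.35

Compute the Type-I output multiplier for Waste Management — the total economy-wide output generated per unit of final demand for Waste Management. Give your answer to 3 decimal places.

m_W = 3.444

I − A =
  [   0.95     0.00    -0.10     0.00]
  [  -0.05     0.90    -0.35    -0.45]
  [  -0.35    -0.20     0.65     0.00]
  [  -0.45    -0.20    -0.05     0.65]
Compute the cofactors C_ij = (−1)^(i+j)·(3×3 minor ij) of I−A; the adjugate is their transpose:
adj(I−A) = Cᵀ =
  [ 0.271750   0.013000   0.049500   0.009000]
  [ 0.240250   0.378625   0.261000   0.262125]
  [ 0.220250   0.123500   0.470250   0.085500]
  [ 0.279000   0.135000   0.150750   0.456750]
det(I−A) = Σ_j (I−A)_1j·C_1j = (0.95)(0.271750) + (0.00)(0.240250) + (-0.10)(0.220250) + (0.00)(0.279000) = 0.2361375
(I − A)⁻¹ = adj(I−A) / det(I−A) ≈
  [   1.1508     0.0551     0.2096     0.0381]
  [   1.0174     1.6034     1.1053     1.1101]
  [   0.9327     0.5230     1.9914     0.3621]
  [   1.1815     0.5717     0.6384     1.9343]
The output multiplier for sector j is the column-j sum of the Leontief inverse (I − A)⁻¹ = adj(I−A) / det(I−A).
Column W of adj(I−A): (0.009000, 0.262125, 0.085500, 0.456750); det(I−A) = 0.2361375.
m_W = (0.009000 + 0.262125 + 0.085500 + 0.456750) / 0.2361375 = 0.813375 / 0.2361375 ≈ 3.444.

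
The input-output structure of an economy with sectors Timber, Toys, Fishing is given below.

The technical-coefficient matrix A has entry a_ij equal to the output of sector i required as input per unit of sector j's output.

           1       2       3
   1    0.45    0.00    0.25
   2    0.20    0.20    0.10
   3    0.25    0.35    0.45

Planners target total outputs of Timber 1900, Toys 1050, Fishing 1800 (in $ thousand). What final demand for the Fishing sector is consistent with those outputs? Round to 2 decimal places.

I − A =
  [   0.55     0.00    -0.25]
  [  -0.20     0.80    -0.10]
  [  -0.25    -0.35     0.55]
d = (I − A) x:
  d_1 = (+0.55)·1900 + (+0.00)·1050 + (-0.25)·1800 = 595.00
  d_2 = (-0.20)·1900 + (+0.80)·1050 + (-0.10)·1800 = 280.00
  d_3 = (-0.25)·1900 + (-0.35)·1050 + (+0.55)·1800 = 147.50

d_3 = 147.50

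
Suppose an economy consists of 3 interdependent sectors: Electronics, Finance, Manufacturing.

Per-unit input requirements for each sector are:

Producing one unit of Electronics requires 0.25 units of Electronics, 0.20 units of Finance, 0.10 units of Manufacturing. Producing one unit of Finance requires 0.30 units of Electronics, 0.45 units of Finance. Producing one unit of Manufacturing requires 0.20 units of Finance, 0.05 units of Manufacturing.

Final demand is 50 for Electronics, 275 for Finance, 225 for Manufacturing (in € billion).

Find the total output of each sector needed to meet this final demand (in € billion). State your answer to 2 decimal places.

I − A =
  [   0.75    -0.30     0.00]
  [  -0.20     0.55    -0.20]
  [  -0.10     0.00     0.95]
Cofactors of I−A, C_ij = (−1)^(i+j)·(minor ij) (rows/columns in the sector order above):
  C_11 = (0.55)(0.95) − (-0.20)(0.00) = 0.5225
  C_12 = −[(-0.20)(0.95) − (-0.20)(-0.10)] = 0.2100
  C_13 = (-0.20)(0.00) − (0.55)(-0.10) = 0.0550
  C_21 = −[(-0.30)(0.95) − (0.00)(0.00)] = 0.2850
  C_22 = (0.75)(0.95) − (0.00)(-0.10) = 0.7125
  C_23 = −[(0.75)(0.00) − (-0.30)(-0.10)] = 0.0300
  C_31 = (-0.30)(-0.20) − (0.00)(0.55) = 0.0600
  C_32 = −[(0.75)(-0.20) − (0.00)(-0.20)] = 0.1500
  C_33 = (0.75)(0.55) − (-0.30)(-0.20) = 0.3525
det(I−A) = Σ_j (I−A)_1j·C_1j = (0.75)(0.5225) + (-0.30)(0.2100) + (0.00)(0.0550) = 0.328875
adj(I−A) = Cᵀ =
  [ 0.5225   0.2850   0.0600]
  [ 0.2100   0.7125   0.1500]
  [ 0.0550   0.0300   0.3525]
(I − A)⁻¹ = adj(I−A) / det(I−A) ≈
  [   1.5887     0.8666     0.1824]
  [   0.6385     2.1665     0.4561]
  [   0.1672     0.0912     1.0718]
x = (I − A)⁻¹ d = adj(I−A)·d / det(I−A), with det(I−A) = 0.328875:
  x_1 = (0.5225·50 + 0.2850·275 + 0.0600·225) / 0.328875 = 118.00 / 0.328875 ≈ 358.80
  x_2 = (0.2100·50 + 0.7125·275 + 0.1500·225) / 0.328875 = 240.1875 / 0.328875 ≈ 730.33
  x_3 = (0.0550·50 + 0.0300·275 + 0.3525·225) / 0.328875 = 90.3125 / 0.328875 ≈ 274.61

x_1 = 358.80, x_2 = 730.33, x_3 = 274.61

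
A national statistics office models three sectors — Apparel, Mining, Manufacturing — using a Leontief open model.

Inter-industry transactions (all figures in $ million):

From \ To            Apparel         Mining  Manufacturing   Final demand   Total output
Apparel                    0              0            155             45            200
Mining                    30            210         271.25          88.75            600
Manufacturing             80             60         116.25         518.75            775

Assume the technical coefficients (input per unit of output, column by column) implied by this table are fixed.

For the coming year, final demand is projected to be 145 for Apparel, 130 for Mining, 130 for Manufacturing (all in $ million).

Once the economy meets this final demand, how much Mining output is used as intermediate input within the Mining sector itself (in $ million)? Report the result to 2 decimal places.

z_22 = 142.49

Technical coefficients a_ij = z_ij / X_j:
  a_11 = 0/200 = 0.00, a_21 = 30/200 = 0.15, a_31 = 80/200 = 0.40
  a_12 = 0/600 = 0.00, a_22 = 210/600 = 0.35, a_32 = 60/600 = 0.10
  a_13 = 155/775 = 0.20, a_23 = 271.25/775 = 0.35, a_33 = 116.25/775 = 0.15
I − A =
  [   1.00     0.00    -0.20]
  [  -0.15     0.65    -0.35]
  [  -0.40    -0.10     0.85]
Cofactors of I−A, C_ij = (−1)^(i+j)·(minor ij) (rows/columns in the sector order above):
  C_11 = (0.65)(0.85) − (-0.35)(-0.10) = 0.5175
  C_12 = −[(-0.15)(0.85) − (-0.35)(-0.40)] = 0.2675
  C_13 = (-0.15)(-0.10) − (0.65)(-0.40) = 0.2750
  C_21 = −[(0.00)(0.85) − (-0.20)(-0.10)] = 0.0200
  C_22 = (1.00)(0.85) − (-0.20)(-0.40) = 0.7700
  C_23 = −[(1.00)(-0.10) − (0.00)(-0.40)] = 0.1000
  C_31 = (0.00)(-0.35) − (-0.20)(0.65) = 0.1300
  C_32 = −[(1.00)(-0.35) − (-0.20)(-0.15)] = 0.3800
  C_33 = (1.00)(0.65) − (0.00)(-0.15) = 0.6500
det(I−A) = Σ_j (I−A)_1j·C_1j = (1.00)(0.5175) + (0.00)(0.2675) + (-0.20)(0.2750) = 0.4625
adj(I−A) = Cᵀ =
  [ 0.5175   0.0200   0.1300]
  [ 0.2675   0.7700   0.3800]
  [ 0.2750   0.1000   0.6500]
(I − A)⁻¹ = adj(I−A) / det(I−A) ≈
  [   1.1189     0.0432     0.2811]
  [   0.5784     1.6649     0.8216]
  [   0.5946     0.2162     1.4054]
First solve x = (I − A)⁻¹ d = adj(I−A)·d / det(I−A); in particular x_2 = (0.2675·145 + 0.7700·130 + 0.3800·130) / 0.4625 = 188.2875 / 0.4625 ≈ 407.1081.
Intermediate flow from 2 to 2: z_22 = a_22 · x_2 = 0.35 × 188.2875 / 0.4625 = 65.900625 / 0.4625 ≈ 142.49.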